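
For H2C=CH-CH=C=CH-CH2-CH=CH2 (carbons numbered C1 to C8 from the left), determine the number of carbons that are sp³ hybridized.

1

C1: sp2
C2: sp2
C3: sp2
C4: sp
C5: sp2
C6: sp3 ✓
C7: sp2
C8: sp2
C6 → 1 sp3 carbon.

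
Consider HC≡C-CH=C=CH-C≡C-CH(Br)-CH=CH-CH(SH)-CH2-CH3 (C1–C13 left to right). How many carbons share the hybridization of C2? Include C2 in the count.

C2 is sp (two π bonds).
C1: sp ✓
C2: sp ✓
C3: sp2
C4: sp ✓
C5: sp2
C6: sp ✓
C7: sp ✓
C8: sp3
C9: sp2
C10: sp2
C11: sp3
C12: sp3
C13: sp3
5 carbons are sp.

5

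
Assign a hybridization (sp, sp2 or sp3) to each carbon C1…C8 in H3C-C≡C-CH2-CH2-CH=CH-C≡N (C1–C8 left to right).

C1 has 4 σ bonds: steric number 4 → sp3.
C2 (2 σ bonds, plus two π bonds) has steric number 2: sp.
C3: 2 σ bonds, plus two π bonds — 2 electron domains, sp.
C4 has 4 σ bonds: steric number 4 → sp3.
C5 is sp3: 4 σ bonds, 4 electron-density regions.
C6 (3 σ bonds, plus one π bond) has steric number 3: sp2.
C7: 3 σ bonds, plus one π bond; 3 regions of electron density → sp2.
C8 is sp: 2 σ bonds, plus two π bonds, 2 electron-density regions.

C1 sp3, C2 sp, C3 sp, C4 sp3, C5 sp3, C6 sp2, C7 sp2, C8 sp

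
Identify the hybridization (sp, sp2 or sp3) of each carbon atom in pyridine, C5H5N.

Each carbon atom: 3 σ bonds, plus one π bond — 3 electron domains, sp2.

sp²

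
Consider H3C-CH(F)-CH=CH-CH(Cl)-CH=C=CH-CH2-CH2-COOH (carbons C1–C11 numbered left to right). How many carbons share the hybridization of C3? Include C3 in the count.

C3 is sp2 (one π bond).
C1: sp3
C2: sp3
C3: sp2 ✓
C4: sp2 ✓
C5: sp3
C6: sp2 ✓
C7: sp
C8: sp2 ✓
C9: sp3
C10: sp3
C11: sp2 ✓
5 carbons are sp2.

5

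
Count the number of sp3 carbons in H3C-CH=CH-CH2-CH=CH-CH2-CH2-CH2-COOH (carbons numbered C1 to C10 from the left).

5

C1: sp3 ✓
C2: sp2
C3: sp2
C4: sp3 ✓
C5: sp2
C6: sp2
C7: sp3 ✓
C8: sp3 ✓
C9: sp3 ✓
C10: sp2
C1, C4, C7, C8, C9 → 5 sp3 carbons.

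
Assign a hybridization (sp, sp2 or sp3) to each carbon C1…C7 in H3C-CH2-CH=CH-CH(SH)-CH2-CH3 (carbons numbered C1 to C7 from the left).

C1 sp3, C2 sp3, C3 sp2, C4 sp2, C5 sp3, C6 sp3, C7 sp3

C1 is sp3: 4 σ bonds, 4 electron-density regions.
C2: 4 σ bonds — 4 electron domains, sp3.
C3: 3 σ bonds, plus one π bond; 3 regions of electron density → sp2.
C4 — 3 σ bonds, plus one π bond. Steric number 3, so sp2.
C5 (4 σ bonds) has steric number 4: sp3.
C6 is sp3: 4 σ bonds, 4 electron-density regions.
C7 — 4 σ bonds. Steric number 4, so sp3.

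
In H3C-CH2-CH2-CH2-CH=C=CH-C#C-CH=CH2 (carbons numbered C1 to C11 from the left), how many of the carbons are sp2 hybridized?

C1: sp3
C2: sp3
C3: sp3
C4: sp3
C5: sp2 ✓
C6: sp
C7: sp2 ✓
C8: sp
C9: sp
C10: sp2 ✓
C11: sp2 ✓
C5, C7, C10, C11 → 4 sp2 carbons.

4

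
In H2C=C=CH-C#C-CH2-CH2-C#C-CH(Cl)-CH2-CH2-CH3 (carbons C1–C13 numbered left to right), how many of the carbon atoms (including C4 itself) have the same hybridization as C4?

5

C4 is sp (two π bonds).
C1: sp2
C2: sp ✓
C3: sp2
C4: sp ✓
C5: sp ✓
C6: sp3
C7: sp3
C8: sp ✓
C9: sp ✓
C10: sp3
C11: sp3
C12: sp3
C13: sp3
5 carbons are sp.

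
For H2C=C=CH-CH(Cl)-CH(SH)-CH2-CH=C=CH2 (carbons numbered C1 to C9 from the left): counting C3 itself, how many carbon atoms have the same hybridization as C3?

C3 is sp2 (one π bond).
C1: sp2 ✓
C2: sp
C3: sp2 ✓
C4: sp3
C5: sp3
C6: sp3
C7: sp2 ✓
C8: sp
C9: sp2 ✓
4 carbons are sp2.

4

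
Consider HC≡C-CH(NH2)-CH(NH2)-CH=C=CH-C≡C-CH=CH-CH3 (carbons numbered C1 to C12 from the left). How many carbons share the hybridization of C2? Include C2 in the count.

C2 is sp (two π bonds).
C1: sp ✓
C2: sp ✓
C3: sp3
C4: sp3
C5: sp2
C6: sp ✓
C7: sp2
C8: sp ✓
C9: sp ✓
C10: sp2
C11: sp2
C12: sp3
5 carbons are sp.

5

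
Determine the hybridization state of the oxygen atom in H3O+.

sp³

Three σ bonds + one lone pair = steric number 4 → sp3.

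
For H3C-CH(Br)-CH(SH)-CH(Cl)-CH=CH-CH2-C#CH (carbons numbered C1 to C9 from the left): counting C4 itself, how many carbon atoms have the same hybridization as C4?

5

C4 is sp3 (only σ bonds).
C1: sp3 ✓
C2: sp3 ✓
C3: sp3 ✓
C4: sp3 ✓
C5: sp2
C6: sp2
C7: sp3 ✓
C8: sp
C9: sp
5 carbons are sp3.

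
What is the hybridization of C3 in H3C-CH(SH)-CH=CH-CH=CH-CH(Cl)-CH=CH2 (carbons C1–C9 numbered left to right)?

C3 carries 3 σ bonds, plus one π bond, giving a steric number of 3, so it is sp2.

sp^2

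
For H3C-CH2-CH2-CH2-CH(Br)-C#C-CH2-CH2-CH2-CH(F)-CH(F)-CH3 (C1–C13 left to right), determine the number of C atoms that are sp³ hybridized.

11

C1: sp3 ✓
C2: sp3 ✓
C3: sp3 ✓
C4: sp3 ✓
C5: sp3 ✓
C6: sp
C7: sp
C8: sp3 ✓
C9: sp3 ✓
C10: sp3 ✓
C11: sp3 ✓
C12: sp3 ✓
C13: sp3 ✓
C1, C2, C3, C4, C5, C8, C9, C10, C11, C12, C13 → 11 sp3 carbons.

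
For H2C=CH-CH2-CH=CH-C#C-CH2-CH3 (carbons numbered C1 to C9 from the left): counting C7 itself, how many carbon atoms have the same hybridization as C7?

2

C7 is sp (two π bonds).
C1: sp2
C2: sp2
C3: sp3
C4: sp2
C5: sp2
C6: sp ✓
C7: sp ✓
C8: sp3
C9: sp3
2 carbons are sp.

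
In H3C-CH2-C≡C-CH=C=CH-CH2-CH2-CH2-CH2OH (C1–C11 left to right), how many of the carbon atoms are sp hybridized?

C1: sp3
C2: sp3
C3: sp ✓
C4: sp ✓
C5: sp2
C6: sp ✓
C7: sp2
C8: sp3
C9: sp3
C10: sp3
C11: sp3
C3, C4, C6 → 3 sp carbons.

3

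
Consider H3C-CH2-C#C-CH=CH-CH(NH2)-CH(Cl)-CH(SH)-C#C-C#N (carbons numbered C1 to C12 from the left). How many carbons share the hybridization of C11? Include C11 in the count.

C11 is sp (two π bonds).
C1: sp3
C2: sp3
C3: sp ✓
C4: sp ✓
C5: sp2
C6: sp2
C7: sp3
C8: sp3
C9: sp3
C10: sp ✓
C11: sp ✓
C12: sp ✓
5 carbons are sp.

5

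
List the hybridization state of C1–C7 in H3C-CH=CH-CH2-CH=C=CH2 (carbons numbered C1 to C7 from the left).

C1 sp3, C2 sp2, C3 sp2, C4 sp3, C5 sp2, C6 sp, C7 sp2

C1 carries 4 σ bonds, giving a steric number of 4, so it is sp3.
C2 — 3 σ bonds, plus one π bond. Steric number 3, so sp2.
C3: 3 σ bonds, plus one π bond; 3 regions of electron density → sp2.
C4 is sp3: 4 σ bonds, 4 electron-density regions.
C5 has 3 σ bonds, plus one π bond: steric number 3 → sp2.
C6 (2 σ bonds, plus two π bonds) has steric number 2: sp.
C7 — 3 σ bonds, plus one π bond. Steric number 3, so sp2.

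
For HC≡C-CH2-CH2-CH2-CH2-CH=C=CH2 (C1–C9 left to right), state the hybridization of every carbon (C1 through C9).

C1 sp, C2 sp, C3 sp3, C4 sp3, C5 sp3, C6 sp3, C7 sp2, C8 sp, C9 sp2

C1 has 2 σ bonds, plus two π bonds: steric number 2 → sp.
C2: 2 σ bonds, plus two π bonds; 2 regions of electron density → sp.
C3 has 4 σ bonds: steric number 4 → sp3.
C4: 4 σ bonds; 4 regions of electron density → sp3.
C5 carries 4 σ bonds, giving a steric number of 4, so it is sp3.
C6 has 4 σ bonds: steric number 4 → sp3.
C7: 3 σ bonds, plus one π bond; 3 regions of electron density → sp2.
C8: 2 σ bonds, plus two π bonds; 2 regions of electron density → sp.
C9 is sp2: 3 σ bonds, plus one π bond, 3 electron-density regions.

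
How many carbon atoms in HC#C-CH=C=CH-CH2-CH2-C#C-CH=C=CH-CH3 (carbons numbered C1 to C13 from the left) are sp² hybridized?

4

C1: sp
C2: sp
C3: sp2 ✓
C4: sp
C5: sp2 ✓
C6: sp3
C7: sp3
C8: sp
C9: sp
C10: sp2 ✓
C11: sp
C12: sp2 ✓
C13: sp3
C3, C5, C10, C12 → 4 sp2 carbons.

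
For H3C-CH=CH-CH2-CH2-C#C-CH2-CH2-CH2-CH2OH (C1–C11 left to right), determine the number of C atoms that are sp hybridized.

C1: sp3
C2: sp2
C3: sp2
C4: sp3
C5: sp3
C6: sp ✓
C7: sp ✓
C8: sp3
C9: sp3
C10: sp3
C11: sp3
C6, C7 → 2 sp carbons.

2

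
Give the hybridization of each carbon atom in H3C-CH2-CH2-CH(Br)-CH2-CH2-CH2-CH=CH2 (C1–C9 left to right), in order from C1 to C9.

C1 carries 4 σ bonds, giving a steric number of 4, so it is sp3.
C2: 4 σ bonds; 4 regions of electron density → sp3.
C3 is sp3: 4 σ bonds, 4 electron-density regions.
C4 has 4 σ bonds: steric number 4 → sp3.
C5: 4 σ bonds; 4 regions of electron density → sp3.
C6 is sp3: 4 σ bonds, 4 electron-density regions.
C7 (4 σ bonds) has steric number 4: sp3.
C8 (3 σ bonds, plus one π bond) has steric number 3: sp2.
C9 has 3 σ bonds, plus one π bond: steric number 3 → sp2.

C1 sp3, C2 sp3, C3 sp3, C4 sp3, C5 sp3, C6 sp3, C7 sp3, C8 sp2, C9 sp2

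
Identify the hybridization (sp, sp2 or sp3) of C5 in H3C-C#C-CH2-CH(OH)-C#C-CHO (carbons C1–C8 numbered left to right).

C5 carries 4 σ bonds, giving a steric number of 4, so it is sp3.

sp^3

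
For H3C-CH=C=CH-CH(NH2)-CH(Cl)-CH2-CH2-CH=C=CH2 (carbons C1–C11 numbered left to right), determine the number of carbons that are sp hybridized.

2

C1: sp3
C2: sp2
C3: sp ✓
C4: sp2
C5: sp3
C6: sp3
C7: sp3
C8: sp3
C9: sp2
C10: sp ✓
C11: sp2
C3, C10 → 2 sp carbons.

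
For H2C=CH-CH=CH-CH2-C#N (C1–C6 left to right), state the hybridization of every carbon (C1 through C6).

C1 sp2, C2 sp2, C3 sp2, C4 sp2, C5 sp3, C6 sp

C1 has 3 σ bonds, plus one π bond: steric number 3 → sp2.
C2 is sp2: 3 σ bonds, plus one π bond, 3 electron-density regions.
C3 (3 σ bonds, plus one π bond) has steric number 3: sp2.
C4 has 3 σ bonds, plus one π bond: steric number 3 → sp2.
C5: 4 σ bonds — 4 electron domains, sp3.
C6: 2 σ bonds, plus two π bonds — 2 electron domains, sp.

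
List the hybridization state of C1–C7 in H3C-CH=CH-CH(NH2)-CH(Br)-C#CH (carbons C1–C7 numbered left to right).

C1 carries 4 σ bonds, giving a steric number of 4, so it is sp3.
C2: 3 σ bonds, plus one π bond; 3 regions of electron density → sp2.
C3 is sp2: 3 σ bonds, plus one π bond, 3 electron-density regions.
C4 — 4 σ bonds. Steric number 4, so sp3.
C5: 4 σ bonds — 4 electron domains, sp3.
C6 has 2 σ bonds, plus two π bonds: steric number 2 → sp.
C7 (2 σ bonds, plus two π bonds) has steric number 2: sp.

C1 sp3, C2 sp2, C3 sp2, C4 sp3, C5 sp3, C6 sp, C7 sp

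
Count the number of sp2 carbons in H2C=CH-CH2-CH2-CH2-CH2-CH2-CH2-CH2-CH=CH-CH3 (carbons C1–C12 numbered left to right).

4

C1: sp2 ✓
C2: sp2 ✓
C3: sp3
C4: sp3
C5: sp3
C6: sp3
C7: sp3
C8: sp3
C9: sp3
C10: sp2 ✓
C11: sp2 ✓
C12: sp3
C1, C2, C10, C11 → 4 sp2 carbons.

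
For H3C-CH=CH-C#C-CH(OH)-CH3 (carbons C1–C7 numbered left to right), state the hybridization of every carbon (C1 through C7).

C1 sp3, C2 sp2, C3 sp2, C4 sp, C5 sp, C6 sp3, C7 sp3

C1 is sp3: 4 σ bonds, 4 electron-density regions.
C2 (3 σ bonds, plus one π bond) has steric number 3: sp2.
C3 (3 σ bonds, plus one π bond) has steric number 3: sp2.
C4 (2 σ bonds, plus two π bonds) has steric number 2: sp.
C5 is sp: 2 σ bonds, plus two π bonds, 2 electron-density regions.
C6 (4 σ bonds) has steric number 4: sp3.
C7 is sp3: 4 σ bonds, 4 electron-density regions.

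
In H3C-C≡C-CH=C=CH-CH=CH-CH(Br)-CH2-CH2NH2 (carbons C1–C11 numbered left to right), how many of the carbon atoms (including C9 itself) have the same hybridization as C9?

4

C9 is sp3 (only σ bonds).
C1: sp3 ✓
C2: sp
C3: sp
C4: sp2
C5: sp
C6: sp2
C7: sp2
C8: sp2
C9: sp3 ✓
C10: sp3 ✓
C11: sp3 ✓
4 carbons are sp3.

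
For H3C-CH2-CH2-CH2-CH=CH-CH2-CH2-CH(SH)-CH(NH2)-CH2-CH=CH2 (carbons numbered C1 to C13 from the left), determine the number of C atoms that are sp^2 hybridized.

C1: sp3
C2: sp3
C3: sp3
C4: sp3
C5: sp2 ✓
C6: sp2 ✓
C7: sp3
C8: sp3
C9: sp3
C10: sp3
C11: sp3
C12: sp2 ✓
C13: sp2 ✓
C5, C6, C12, C13 → 4 sp2 carbons.

4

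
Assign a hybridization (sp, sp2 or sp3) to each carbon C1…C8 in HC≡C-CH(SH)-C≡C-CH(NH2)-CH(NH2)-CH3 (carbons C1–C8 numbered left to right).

C1 — 2 σ bonds, plus two π bonds. Steric number 2, so sp.
C2 — 2 σ bonds, plus two π bonds. Steric number 2, so sp.
C3 has 4 σ bonds: steric number 4 → sp3.
C4 — 2 σ bonds, plus two π bonds. Steric number 2, so sp.
C5 — 2 σ bonds, plus two π bonds. Steric number 2, so sp.
C6 carries 4 σ bonds, giving a steric number of 4, so it is sp3.
C7 is sp3: 4 σ bonds, 4 electron-density regions.
C8 (4 σ bonds) has steric number 4: sp3.

C1 sp, C2 sp, C3 sp3, C4 sp, C5 sp, C6 sp3, C7 sp3, C8 sp3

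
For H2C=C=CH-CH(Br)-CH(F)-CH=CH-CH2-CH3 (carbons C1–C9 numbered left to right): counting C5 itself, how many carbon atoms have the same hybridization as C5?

C5 is sp3 (only σ bonds).
C1: sp2
C2: sp
C3: sp2
C4: sp3 ✓
C5: sp3 ✓
C6: sp2
C7: sp2
C8: sp3 ✓
C9: sp3 ✓
4 carbons are sp3.

4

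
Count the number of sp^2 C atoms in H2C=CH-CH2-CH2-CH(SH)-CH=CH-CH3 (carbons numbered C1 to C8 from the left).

C1: sp2 ✓
C2: sp2 ✓
C3: sp3
C4: sp3
C5: sp3
C6: sp2 ✓
C7: sp2 ✓
C8: sp3
C1, C2, C6, C7 → 4 sp2 carbons.

4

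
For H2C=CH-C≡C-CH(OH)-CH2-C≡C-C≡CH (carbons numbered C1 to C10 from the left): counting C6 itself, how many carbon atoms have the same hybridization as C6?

C6 is sp3 (only σ bonds).
C1: sp2
C2: sp2
C3: sp
C4: sp
C5: sp3 ✓
C6: sp3 ✓
C7: sp
C8: sp
C9: sp
C10: sp
2 carbons are sp3.

2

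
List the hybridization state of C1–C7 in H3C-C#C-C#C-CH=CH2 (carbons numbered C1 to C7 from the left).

C1 sp3, C2 sp, C3 sp, C4 sp, C5 sp, C6 sp2, C7 sp2

C1: 4 σ bonds — 4 electron domains, sp3.
C2: 2 σ bonds, plus two π bonds; 2 regions of electron density → sp.
C3 has 2 σ bonds, plus two π bonds: steric number 2 → sp.
C4 is sp: 2 σ bonds, plus two π bonds, 2 electron-density regions.
C5 has 2 σ bonds, plus two π bonds: steric number 2 → sp.
C6 — 3 σ bonds, plus one π bond. Steric number 3, so sp2.
C7: 3 σ bonds, plus one π bond; 3 regions of electron density → sp2.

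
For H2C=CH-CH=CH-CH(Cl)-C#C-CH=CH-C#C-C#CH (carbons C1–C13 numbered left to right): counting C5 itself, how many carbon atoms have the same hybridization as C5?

1

C5 is sp3 (only σ bonds).
C1: sp2
C2: sp2
C3: sp2
C4: sp2
C5: sp3 ✓
C6: sp
C7: sp
C8: sp2
C9: sp2
C10: sp
C11: sp
C12: sp
C13: sp
1 carbon is sp3.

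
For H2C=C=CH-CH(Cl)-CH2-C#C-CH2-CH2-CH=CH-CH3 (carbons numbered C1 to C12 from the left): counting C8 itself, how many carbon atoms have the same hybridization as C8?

C8 is sp3 (only σ bonds).
C1: sp2
C2: sp
C3: sp2
C4: sp3 ✓
C5: sp3 ✓
C6: sp
C7: sp
C8: sp3 ✓
C9: sp3 ✓
C10: sp2
C11: sp2
C12: sp3 ✓
5 carbons are sp3.

5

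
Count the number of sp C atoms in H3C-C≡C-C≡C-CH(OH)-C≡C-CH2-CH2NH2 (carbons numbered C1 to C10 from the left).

6

C1: sp3
C2: sp ✓
C3: sp ✓
C4: sp ✓
C5: sp ✓
C6: sp3
C7: sp ✓
C8: sp ✓
C9: sp3
C10: sp3
C2, C3, C4, C5, C7, C8 → 6 sp carbons.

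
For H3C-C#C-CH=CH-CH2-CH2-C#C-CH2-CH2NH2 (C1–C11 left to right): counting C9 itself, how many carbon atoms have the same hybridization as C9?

4

C9 is sp (two π bonds).
C1: sp3
C2: sp ✓
C3: sp ✓
C4: sp2
C5: sp2
C6: sp3
C7: sp3
C8: sp ✓
C9: sp ✓
C10: sp3
C11: sp3
4 carbons are sp.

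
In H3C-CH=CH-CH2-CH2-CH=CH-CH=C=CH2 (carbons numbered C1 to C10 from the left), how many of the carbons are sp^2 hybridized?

6

C1: sp3
C2: sp2 ✓
C3: sp2 ✓
C4: sp3
C5: sp3
C6: sp2 ✓
C7: sp2 ✓
C8: sp2 ✓
C9: sp
C10: sp2 ✓
C2, C3, C6, C7, C8, C10 → 6 sp2 carbons.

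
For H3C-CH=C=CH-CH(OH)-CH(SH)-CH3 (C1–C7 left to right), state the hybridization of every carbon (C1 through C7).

C1 is sp3: 4 σ bonds, 4 electron-density regions.
C2 carries 3 σ bonds, plus one π bond, giving a steric number of 3, so it is sp2.
C3 (2 σ bonds, plus two π bonds) has steric number 2: sp.
C4 carries 3 σ bonds, plus one π bond, giving a steric number of 3, so it is sp2.
C5 (4 σ bonds) has steric number 4: sp3.
C6 has 4 σ bonds: steric number 4 → sp3.
C7: 4 σ bonds — 4 electron domains, sp3.

C1 sp3, C2 sp2, C3 sp, C4 sp2, C5 sp3, C6 sp3, C7 sp3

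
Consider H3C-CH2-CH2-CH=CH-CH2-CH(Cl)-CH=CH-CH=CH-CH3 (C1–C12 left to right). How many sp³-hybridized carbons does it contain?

C1: sp3 ✓
C2: sp3 ✓
C3: sp3 ✓
C4: sp2
C5: sp2
C6: sp3 ✓
C7: sp3 ✓
C8: sp2
C9: sp2
C10: sp2
C11: sp2
C12: sp3 ✓
C1, C2, C3, C6, C7, C12 → 6 sp3 carbons.

6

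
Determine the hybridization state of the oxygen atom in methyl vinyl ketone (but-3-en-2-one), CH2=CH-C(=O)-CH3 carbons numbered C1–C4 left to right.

sp²

The oxygen atom (1 σ bond and 2 lone pairs, plus one π bond) has steric number 3: sp2.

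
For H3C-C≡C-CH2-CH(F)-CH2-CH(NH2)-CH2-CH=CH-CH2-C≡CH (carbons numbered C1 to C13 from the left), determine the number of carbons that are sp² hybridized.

C1: sp3
C2: sp
C3: sp
C4: sp3
C5: sp3
C6: sp3
C7: sp3
C8: sp3
C9: sp2 ✓
C10: sp2 ✓
C11: sp3
C12: sp
C13: sp
C9, C10 → 2 sp2 carbons.

2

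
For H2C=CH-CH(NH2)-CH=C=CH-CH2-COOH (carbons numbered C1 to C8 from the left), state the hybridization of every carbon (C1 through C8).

C1 (3 σ bonds, plus one π bond) has steric number 3: sp2.
C2: 3 σ bonds, plus one π bond — 3 electron domains, sp2.
C3 (4 σ bonds) has steric number 4: sp3.
C4 has 3 σ bonds, plus one π bond: steric number 3 → sp2.
C5 carries 2 σ bonds, plus two π bonds, giving a steric number of 2, so it is sp.
C6: 3 σ bonds, plus one π bond — 3 electron domains, sp2.
C7 is sp3: 4 σ bonds, 4 electron-density regions.
C8 carries 3 σ bonds, plus one π bond, giving a steric number of 3, so it is sp2.

C1 sp2, C2 sp2, C3 sp3, C4 sp2, C5 sp, C6 sp2, C7 sp3, C8 sp2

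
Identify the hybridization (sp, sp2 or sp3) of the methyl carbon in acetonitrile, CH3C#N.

The methyl carbon is sp3: 4 σ bonds, 4 electron-density regions.

sp3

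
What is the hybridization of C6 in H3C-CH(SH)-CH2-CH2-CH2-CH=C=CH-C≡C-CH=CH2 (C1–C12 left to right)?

C6 — 3 σ bonds, plus one π bond. Steric number 3, so sp2.

sp2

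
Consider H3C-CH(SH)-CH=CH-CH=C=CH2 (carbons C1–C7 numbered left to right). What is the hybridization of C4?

sp²

C4: 3 σ bonds, plus one π bond; 3 regions of electron density → sp2.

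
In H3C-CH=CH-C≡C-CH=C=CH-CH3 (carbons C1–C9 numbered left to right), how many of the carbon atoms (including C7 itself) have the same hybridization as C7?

C7 is sp (two π bonds).
C1: sp3
C2: sp2
C3: sp2
C4: sp ✓
C5: sp ✓
C6: sp2
C7: sp ✓
C8: sp2
C9: sp3
3 carbons are sp.

3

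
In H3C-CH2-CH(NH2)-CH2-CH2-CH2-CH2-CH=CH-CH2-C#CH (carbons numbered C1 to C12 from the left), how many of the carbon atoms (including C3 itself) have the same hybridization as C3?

8

C3 is sp3 (only σ bonds).
C1: sp3 ✓
C2: sp3 ✓
C3: sp3 ✓
C4: sp3 ✓
C5: sp3 ✓
C6: sp3 ✓
C7: sp3 ✓
C8: sp2
C9: sp2
C10: sp3 ✓
C11: sp
C12: sp
8 carbons are sp3.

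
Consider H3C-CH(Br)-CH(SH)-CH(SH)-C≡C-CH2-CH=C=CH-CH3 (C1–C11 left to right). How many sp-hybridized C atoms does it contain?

3

C1: sp3
C2: sp3
C3: sp3
C4: sp3
C5: sp ✓
C6: sp ✓
C7: sp3
C8: sp2
C9: sp ✓
C10: sp2
C11: sp3
C5, C6, C9 → 3 sp carbons.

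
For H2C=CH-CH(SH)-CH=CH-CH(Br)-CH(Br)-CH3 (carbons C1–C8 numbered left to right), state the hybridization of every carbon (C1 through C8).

C1 sp2, C2 sp2, C3 sp3, C4 sp2, C5 sp2, C6 sp3, C7 sp3, C8 sp3

C1 is sp2: 3 σ bonds, plus one π bond, 3 electron-density regions.
C2 has 3 σ bonds, plus one π bond: steric number 3 → sp2.
C3 has 4 σ bonds: steric number 4 → sp3.
C4 (3 σ bonds, plus one π bond) has steric number 3: sp2.
C5 — 3 σ bonds, plus one π bond. Steric number 3, so sp2.
C6 (4 σ bonds) has steric number 4: sp3.
C7 is sp3: 4 σ bonds, 4 electron-density regions.
C8 carries 4 σ bonds, giving a steric number of 4, so it is sp3.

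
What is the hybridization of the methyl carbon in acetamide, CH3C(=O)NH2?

sp3

The methyl carbon: 4 σ bonds — 4 electron domains, sp3.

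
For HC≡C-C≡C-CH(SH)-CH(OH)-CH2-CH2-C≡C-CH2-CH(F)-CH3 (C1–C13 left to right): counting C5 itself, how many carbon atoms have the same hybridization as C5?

C5 is sp3 (only σ bonds).
C1: sp
C2: sp
C3: sp
C4: sp
C5: sp3 ✓
C6: sp3 ✓
C7: sp3 ✓
C8: sp3 ✓
C9: sp
C10: sp
C11: sp3 ✓
C12: sp3 ✓
C13: sp3 ✓
7 carbons are sp3.

7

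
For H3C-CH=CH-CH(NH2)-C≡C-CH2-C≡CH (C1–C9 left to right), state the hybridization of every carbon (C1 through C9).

C1 sp3, C2 sp2, C3 sp2, C4 sp3, C5 sp, C6 sp, C7 sp3, C8 sp, C9 sp

C1: 4 σ bonds; 4 regions of electron density → sp3.
C2 carries 3 σ bonds, plus one π bond, giving a steric number of 3, so it is sp2.
C3: 3 σ bonds, plus one π bond — 3 electron domains, sp2.
C4 is sp3: 4 σ bonds, 4 electron-density regions.
C5 (2 σ bonds, plus two π bonds) has steric number 2: sp.
C6: 2 σ bonds, plus two π bonds — 2 electron domains, sp.
C7 (4 σ bonds) has steric number 4: sp3.
C8 is sp: 2 σ bonds, plus two π bonds, 2 electron-density regions.
C9 — 2 σ bonds, plus two π bonds. Steric number 2, so sp.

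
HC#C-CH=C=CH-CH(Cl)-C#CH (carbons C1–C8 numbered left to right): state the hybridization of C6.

C6 has 4 σ bonds: steric number 4 → sp3.

sp^3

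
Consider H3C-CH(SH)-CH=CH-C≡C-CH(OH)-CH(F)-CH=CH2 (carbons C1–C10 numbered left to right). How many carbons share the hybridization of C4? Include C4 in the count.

4

C4 is sp2 (one π bond).
C1: sp3
C2: sp3
C3: sp2 ✓
C4: sp2 ✓
C5: sp
C6: sp
C7: sp3
C8: sp3
C9: sp2 ✓
C10: sp2 ✓
4 carbons are sp2.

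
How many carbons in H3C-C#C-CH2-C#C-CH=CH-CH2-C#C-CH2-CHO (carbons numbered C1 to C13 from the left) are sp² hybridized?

C1: sp3
C2: sp
C3: sp
C4: sp3
C5: sp
C6: sp
C7: sp2 ✓
C8: sp2 ✓
C9: sp3
C10: sp
C11: sp
C12: sp3
C13: sp2 ✓
C7, C8, C13 → 3 sp2 carbons.

3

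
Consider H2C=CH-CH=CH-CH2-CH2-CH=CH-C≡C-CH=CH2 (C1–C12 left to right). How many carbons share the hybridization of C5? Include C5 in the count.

2

C5 is sp3 (only σ bonds).
C1: sp2
C2: sp2
C3: sp2
C4: sp2
C5: sp3 ✓
C6: sp3 ✓
C7: sp2
C8: sp2
C9: sp
C10: sp
C11: sp2
C12: sp2
2 carbons are sp3.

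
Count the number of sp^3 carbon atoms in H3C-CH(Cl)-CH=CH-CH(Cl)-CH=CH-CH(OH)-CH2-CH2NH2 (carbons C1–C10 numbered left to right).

C1: sp3 ✓
C2: sp3 ✓
C3: sp2
C4: sp2
C5: sp3 ✓
C6: sp2
C7: sp2
C8: sp3 ✓
C9: sp3 ✓
C10: sp3 ✓
C1, C2, C5, C8, C9, C10 → 6 sp3 carbons.

6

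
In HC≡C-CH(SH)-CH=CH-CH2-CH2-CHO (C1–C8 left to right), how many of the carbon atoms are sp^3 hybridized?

C1: sp
C2: sp
C3: sp3 ✓
C4: sp2
C5: sp2
C6: sp3 ✓
C7: sp3 ✓
C8: sp2
C3, C6, C7 → 3 sp3 carbons.

3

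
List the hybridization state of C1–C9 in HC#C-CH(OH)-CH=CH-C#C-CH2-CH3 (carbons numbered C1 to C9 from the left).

C1 sp, C2 sp, C3 sp3, C4 sp2, C5 sp2, C6 sp, C7 sp, C8 sp3, C9 sp3

C1 has 2 σ bonds, plus two π bonds: steric number 2 → sp.
C2 — 2 σ bonds, plus two π bonds. Steric number 2, so sp.
C3 carries 4 σ bonds, giving a steric number of 4, so it is sp3.
C4 (3 σ bonds, plus one π bond) has steric number 3: sp2.
C5: 3 σ bonds, plus one π bond — 3 electron domains, sp2.
C6: 2 σ bonds, plus two π bonds — 2 electron domains, sp.
C7: 2 σ bonds, plus two π bonds; 2 regions of electron density → sp.
C8 carries 4 σ bonds, giving a steric number of 4, so it is sp3.
C9 — 4 σ bonds. Steric number 4, so sp3.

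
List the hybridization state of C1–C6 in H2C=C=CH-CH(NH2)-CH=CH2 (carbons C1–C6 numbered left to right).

C1 sp2, C2 sp, C3 sp2, C4 sp3, C5 sp2, C6 sp2

C1 carries 3 σ bonds, plus one π bond, giving a steric number of 3, so it is sp2.
C2 carries 2 σ bonds, plus two π bonds, giving a steric number of 2, so it is sp.
C3: 3 σ bonds, plus one π bond — 3 electron domains, sp2.
C4: 4 σ bonds — 4 electron domains, sp3.
C5 — 3 σ bonds, plus one π bond. Steric number 3, so sp2.
C6 is sp2: 3 σ bonds, plus one π bond, 3 electron-density regions.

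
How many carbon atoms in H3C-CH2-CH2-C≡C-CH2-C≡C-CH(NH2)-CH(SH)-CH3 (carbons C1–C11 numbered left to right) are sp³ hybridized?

C1: sp3 ✓
C2: sp3 ✓
C3: sp3 ✓
C4: sp
C5: sp
C6: sp3 ✓
C7: sp
C8: sp
C9: sp3 ✓
C10: sp3 ✓
C11: sp3 ✓
C1, C2, C3, C6, C9, C10, C11 → 7 sp3 carbons.

7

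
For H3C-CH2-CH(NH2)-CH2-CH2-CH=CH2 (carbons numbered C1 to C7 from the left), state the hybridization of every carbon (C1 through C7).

C1 sp3, C2 sp3, C3 sp3, C4 sp3, C5 sp3, C6 sp2, C7 sp2

C1 carries 4 σ bonds, giving a steric number of 4, so it is sp3.
C2: 4 σ bonds; 4 regions of electron density → sp3.
C3: 4 σ bonds; 4 regions of electron density → sp3.
C4: 4 σ bonds; 4 regions of electron density → sp3.
C5 carries 4 σ bonds, giving a steric number of 4, so it is sp3.
C6 — 3 σ bonds, plus one π bond. Steric number 3, so sp2.
C7 (3 σ bonds, plus one π bond) has steric number 3: sp2.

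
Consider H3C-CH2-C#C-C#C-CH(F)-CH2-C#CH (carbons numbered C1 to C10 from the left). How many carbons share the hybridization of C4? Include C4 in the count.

6

C4 is sp (two π bonds).
C1: sp3
C2: sp3
C3: sp ✓
C4: sp ✓
C5: sp ✓
C6: sp ✓
C7: sp3
C8: sp3
C9: sp ✓
C10: sp ✓
6 carbons are sp.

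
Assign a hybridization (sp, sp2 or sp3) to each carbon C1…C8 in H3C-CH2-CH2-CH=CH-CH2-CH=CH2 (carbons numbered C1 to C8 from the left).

C1 (4 σ bonds) has steric number 4: sp3.
C2: 4 σ bonds; 4 regions of electron density → sp3.
C3: 4 σ bonds; 4 regions of electron density → sp3.
C4 — 3 σ bonds, plus one π bond. Steric number 3, so sp2.
C5 is sp2: 3 σ bonds, plus one π bond, 3 electron-density regions.
C6: 4 σ bonds; 4 regions of electron density → sp3.
C7 carries 3 σ bonds, plus one π bond, giving a steric number of 3, so it is sp2.
C8: 3 σ bonds, plus one π bond; 3 regions of electron density → sp2.

C1 sp3, C2 sp3, C3 sp3, C4 sp2, C5 sp2, C6 sp3, C7 sp2, C8 sp2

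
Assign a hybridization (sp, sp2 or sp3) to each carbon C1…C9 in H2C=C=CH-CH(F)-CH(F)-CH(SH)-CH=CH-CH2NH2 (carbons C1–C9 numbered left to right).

C1 carries 3 σ bonds, plus one π bond, giving a steric number of 3, so it is sp2.
C2 (2 σ bonds, plus two π bonds) has steric number 2: sp.
C3 has 3 σ bonds, plus one π bond: steric number 3 → sp2.
C4 is sp3: 4 σ bonds, 4 electron-density regions.
C5 is sp3: 4 σ bonds, 4 electron-density regions.
C6 carries 4 σ bonds, giving a steric number of 4, so it is sp3.
C7 has 3 σ bonds, plus one π bond: steric number 3 → sp2.
C8 — 3 σ bonds, plus one π bond. Steric number 3, so sp2.
C9 carries 4 σ bonds, giving a steric number of 4, so it is sp3.

C1 sp2, C2 sp, C3 sp2, C4 sp3, C5 sp3, C6 sp3, C7 sp2, C8 sp2, C9 sp3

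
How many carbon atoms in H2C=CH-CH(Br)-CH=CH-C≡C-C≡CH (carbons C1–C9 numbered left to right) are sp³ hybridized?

C1: sp2
C2: sp2
C3: sp3 ✓
C4: sp2
C5: sp2
C6: sp
C7: sp
C8: sp
C9: sp
C3 → 1 sp3 carbon.

1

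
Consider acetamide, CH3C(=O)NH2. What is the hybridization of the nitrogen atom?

sp²

The nitrogen lone pair is delocalised into the carbonyl π system (amide resonance), so N is planar sp2 rather than the sp3 a naive steric count of 4 would suggest.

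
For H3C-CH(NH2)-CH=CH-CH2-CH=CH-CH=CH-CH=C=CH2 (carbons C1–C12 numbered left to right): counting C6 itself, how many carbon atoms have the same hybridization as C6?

C6 is sp2 (one π bond).
C1: sp3
C2: sp3
C3: sp2 ✓
C4: sp2 ✓
C5: sp3
C6: sp2 ✓
C7: sp2 ✓
C8: sp2 ✓
C9: sp2 ✓
C10: sp2 ✓
C11: sp
C12: sp2 ✓
8 carbons are sp2.

8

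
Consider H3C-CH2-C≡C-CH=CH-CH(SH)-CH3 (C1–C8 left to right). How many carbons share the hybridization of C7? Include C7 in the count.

C7 is sp3 (only σ bonds).
C1: sp3 ✓
C2: sp3 ✓
C3: sp
C4: sp
C5: sp2
C6: sp2
C7: sp3 ✓
C8: sp3 ✓
4 carbons are sp3.

4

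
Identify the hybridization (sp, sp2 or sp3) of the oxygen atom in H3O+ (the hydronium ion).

sp^3

Three σ bonds + one lone pair = steric number 4 → sp3.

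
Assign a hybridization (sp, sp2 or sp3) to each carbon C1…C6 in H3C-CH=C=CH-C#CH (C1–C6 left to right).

C1 — 4 σ bonds. Steric number 4, so sp3.
C2 is sp2: 3 σ bonds, plus one π bond, 3 electron-density regions.
C3 is sp: 2 σ bonds, plus two π bonds, 2 electron-density regions.
C4 has 3 σ bonds, plus one π bond: steric number 3 → sp2.
C5 is sp: 2 σ bonds, plus two π bonds, 2 electron-density regions.
C6: 2 σ bonds, plus two π bonds; 2 regions of electron density → sp.

C1 sp3, C2 sp2, C3 sp, C4 sp2, C5 sp, C6 sp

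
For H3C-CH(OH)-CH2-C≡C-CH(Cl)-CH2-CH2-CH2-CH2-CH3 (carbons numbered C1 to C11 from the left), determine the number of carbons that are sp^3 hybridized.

9

C1: sp3 ✓
C2: sp3 ✓
C3: sp3 ✓
C4: sp
C5: sp
C6: sp3 ✓
C7: sp3 ✓
C8: sp3 ✓
C9: sp3 ✓
C10: sp3 ✓
C11: sp3 ✓
C1, C2, C3, C6, C7, C8, C9, C10, C11 → 9 sp3 carbons.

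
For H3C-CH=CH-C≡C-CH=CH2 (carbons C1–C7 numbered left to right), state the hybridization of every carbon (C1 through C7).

C1 sp3, C2 sp2, C3 sp2, C4 sp, C5 sp, C6 sp2, C7 sp2

C1 — 4 σ bonds. Steric number 4, so sp3.
C2 — 3 σ bonds, plus one π bond. Steric number 3, so sp2.
C3 is sp2: 3 σ bonds, plus one π bond, 3 electron-density regions.
C4: 2 σ bonds, plus two π bonds; 2 regions of electron density → sp.
C5 is sp: 2 σ bonds, plus two π bonds, 2 electron-density regions.
C6 is sp2: 3 σ bonds, plus one π bond, 3 electron-density regions.
C7 carries 3 σ bonds, plus one π bond, giving a steric number of 3, so it is sp2.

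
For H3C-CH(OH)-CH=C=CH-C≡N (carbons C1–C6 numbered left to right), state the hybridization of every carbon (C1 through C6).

C1 carries 4 σ bonds, giving a steric number of 4, so it is sp3.
C2: 4 σ bonds; 4 regions of electron density → sp3.
C3 is sp2: 3 σ bonds, plus one π bond, 3 electron-density regions.
C4: 2 σ bonds, plus two π bonds; 2 regions of electron density → sp.
C5 (3 σ bonds, plus one π bond) has steric number 3: sp2.
C6 — 2 σ bonds, plus two π bonds. Steric number 2, so sp.

C1 sp3, C2 sp3, C3 sp2, C4 sp, C5 sp2, C6 sp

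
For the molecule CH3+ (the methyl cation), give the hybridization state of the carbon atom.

sp2

Three σ bonds to H, empty p orbital → sp2, trigonal planar.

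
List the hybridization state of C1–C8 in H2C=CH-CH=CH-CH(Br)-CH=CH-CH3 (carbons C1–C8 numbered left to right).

C1 has 3 σ bonds, plus one π bond: steric number 3 → sp2.
C2 (3 σ bonds, plus one π bond) has steric number 3: sp2.
C3 — 3 σ bonds, plus one π bond. Steric number 3, so sp2.
C4 (3 σ bonds, plus one π bond) has steric number 3: sp2.
C5 has 4 σ bonds: steric number 4 → sp3.
C6 is sp2: 3 σ bonds, plus one π bond, 3 electron-density regions.
C7: 3 σ bonds, plus one π bond — 3 electron domains, sp2.
C8 — 4 σ bonds. Steric number 4, so sp3.

C1 sp2, C2 sp2, C3 sp2, C4 sp2, C5 sp3, C6 sp2, C7 sp2, C8 sp3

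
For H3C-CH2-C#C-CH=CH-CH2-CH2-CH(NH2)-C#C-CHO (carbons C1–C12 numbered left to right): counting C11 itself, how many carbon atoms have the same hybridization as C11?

4

C11 is sp (two π bonds).
C1: sp3
C2: sp3
C3: sp ✓
C4: sp ✓
C5: sp2
C6: sp2
C7: sp3
C8: sp3
C9: sp3
C10: sp ✓
C11: sp ✓
C12: sp2
4 carbons are sp.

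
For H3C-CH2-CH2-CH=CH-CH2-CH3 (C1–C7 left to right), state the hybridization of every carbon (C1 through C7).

C1 sp3, C2 sp3, C3 sp3, C4 sp2, C5 sp2, C6 sp3, C7 sp3

C1 — 4 σ bonds. Steric number 4, so sp3.
C2 — 4 σ bonds. Steric number 4, so sp3.
C3 carries 4 σ bonds, giving a steric number of 4, so it is sp3.
C4 carries 3 σ bonds, plus one π bond, giving a steric number of 3, so it is sp2.
C5: 3 σ bonds, plus one π bond; 3 regions of electron density → sp2.
C6 — 4 σ bonds. Steric number 4, so sp3.
C7 carries 4 σ bonds, giving a steric number of 4, so it is sp3.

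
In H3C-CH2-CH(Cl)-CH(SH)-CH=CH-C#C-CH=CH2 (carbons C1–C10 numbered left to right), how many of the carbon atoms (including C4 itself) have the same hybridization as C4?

C4 is sp3 (only σ bonds).
C1: sp3 ✓
C2: sp3 ✓
C3: sp3 ✓
C4: sp3 ✓
C5: sp2
C6: sp2
C7: sp
C8: sp
C9: sp2
C10: sp2
4 carbons are sp3.

4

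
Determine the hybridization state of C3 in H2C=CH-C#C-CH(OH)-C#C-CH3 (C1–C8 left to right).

C3 has 2 σ bonds, plus two π bonds: steric number 2 → sp.

sp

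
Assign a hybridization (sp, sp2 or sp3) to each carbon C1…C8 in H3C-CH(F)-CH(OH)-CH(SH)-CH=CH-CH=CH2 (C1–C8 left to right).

C1 sp3, C2 sp3, C3 sp3, C4 sp3, C5 sp2, C6 sp2, C7 sp2, C8 sp2

C1: 4 σ bonds — 4 electron domains, sp3.
C2 carries 4 σ bonds, giving a steric number of 4, so it is sp3.
C3 has 4 σ bonds: steric number 4 → sp3.
C4 is sp3: 4 σ bonds, 4 electron-density regions.
C5 (3 σ bonds, plus one π bond) has steric number 3: sp2.
C6: 3 σ bonds, plus one π bond — 3 electron domains, sp2.
C7 — 3 σ bonds, plus one π bond. Steric number 3, so sp2.
C8: 3 σ bonds, plus one π bond — 3 electron domains, sp2.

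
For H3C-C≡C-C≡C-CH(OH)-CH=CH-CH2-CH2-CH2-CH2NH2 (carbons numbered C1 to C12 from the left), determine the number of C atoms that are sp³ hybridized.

C1: sp3 ✓
C2: sp
C3: sp
C4: sp
C5: sp
C6: sp3 ✓
C7: sp2
C8: sp2
C9: sp3 ✓
C10: sp3 ✓
C11: sp3 ✓
C12: sp3 ✓
C1, C6, C9, C10, C11, C12 → 6 sp3 carbons.

6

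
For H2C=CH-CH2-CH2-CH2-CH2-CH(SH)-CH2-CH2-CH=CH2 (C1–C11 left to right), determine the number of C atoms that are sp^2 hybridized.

4

C1: sp2 ✓
C2: sp2 ✓
C3: sp3
C4: sp3
C5: sp3
C6: sp3
C7: sp3
C8: sp3
C9: sp3
C10: sp2 ✓
C11: sp2 ✓
C1, C2, C10, C11 → 4 sp2 carbons.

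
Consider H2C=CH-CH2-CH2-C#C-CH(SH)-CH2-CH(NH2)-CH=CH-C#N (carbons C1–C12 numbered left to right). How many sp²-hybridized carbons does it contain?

C1: sp2 ✓
C2: sp2 ✓
C3: sp3
C4: sp3
C5: sp
C6: sp
C7: sp3
C8: sp3
C9: sp3
C10: sp2 ✓
C11: sp2 ✓
C12: sp
C1, C2, C10, C11 → 4 sp2 carbons.

4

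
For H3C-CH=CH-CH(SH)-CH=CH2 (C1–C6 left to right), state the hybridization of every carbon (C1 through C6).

C1 has 4 σ bonds: steric number 4 → sp3.
C2: 3 σ bonds, plus one π bond; 3 regions of electron density → sp2.
C3 — 3 σ bonds, plus one π bond. Steric number 3, so sp2.
C4 — 4 σ bonds. Steric number 4, so sp3.
C5 (3 σ bonds, plus one π bond) has steric number 3: sp2.
C6 is sp2: 3 σ bonds, plus one π bond, 3 electron-density regions.

C1 sp3, C2 sp2, C3 sp2, C4 sp3, C5 sp2, C6 sp2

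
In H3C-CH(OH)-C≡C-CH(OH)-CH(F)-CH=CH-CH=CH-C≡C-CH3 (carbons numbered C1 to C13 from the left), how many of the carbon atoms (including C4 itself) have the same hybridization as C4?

4

C4 is sp (two π bonds).
C1: sp3
C2: sp3
C3: sp ✓
C4: sp ✓
C5: sp3
C6: sp3
C7: sp2
C8: sp2
C9: sp2
C10: sp2
C11: sp ✓
C12: sp ✓
C13: sp3
4 carbons are sp.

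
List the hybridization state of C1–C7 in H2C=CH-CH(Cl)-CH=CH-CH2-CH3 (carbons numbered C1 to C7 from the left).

C1 has 3 σ bonds, plus one π bond: steric number 3 → sp2.
C2 carries 3 σ bonds, plus one π bond, giving a steric number of 3, so it is sp2.
C3 is sp3: 4 σ bonds, 4 electron-density regions.
C4 — 3 σ bonds, plus one π bond. Steric number 3, so sp2.
C5: 3 σ bonds, plus one π bond — 3 electron domains, sp2.
C6 — 4 σ bonds. Steric number 4, so sp3.
C7: 4 σ bonds — 4 electron domains, sp3.

C1 sp2, C2 sp2, C3 sp3, C4 sp2, C5 sp2, C6 sp3, C7 sp3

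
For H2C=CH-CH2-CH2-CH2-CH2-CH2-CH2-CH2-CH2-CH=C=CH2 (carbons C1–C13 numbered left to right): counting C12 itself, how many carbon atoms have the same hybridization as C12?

1

C12 is sp (two π bonds).
C1: sp2
C2: sp2
C3: sp3
C4: sp3
C5: sp3
C6: sp3
C7: sp3
C8: sp3
C9: sp3
C10: sp3
C11: sp2
C12: sp ✓
C13: sp2
1 carbon is sp.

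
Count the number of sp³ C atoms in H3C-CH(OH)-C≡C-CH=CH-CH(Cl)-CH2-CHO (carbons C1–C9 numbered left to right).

4

C1: sp3 ✓
C2: sp3 ✓
C3: sp
C4: sp
C5: sp2
C6: sp2
C7: sp3 ✓
C8: sp3 ✓
C9: sp2
C1, C2, C7, C8 → 4 sp3 carbons.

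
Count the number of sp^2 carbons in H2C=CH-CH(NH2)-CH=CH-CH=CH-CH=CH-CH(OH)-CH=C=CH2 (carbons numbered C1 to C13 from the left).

10

C1: sp2 ✓
C2: sp2 ✓
C3: sp3
C4: sp2 ✓
C5: sp2 ✓
C6: sp2 ✓
C7: sp2 ✓
C8: sp2 ✓
C9: sp2 ✓
C10: sp3
C11: sp2 ✓
C12: sp
C13: sp2 ✓
C1, C2, C4, C5, C6, C7, C8, C9, C11, C13 → 10 sp2 carbons.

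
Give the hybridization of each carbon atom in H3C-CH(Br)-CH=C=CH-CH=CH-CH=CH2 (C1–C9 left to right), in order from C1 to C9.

C1 (4 σ bonds) has steric number 4: sp3.
C2 (4 σ bonds) has steric number 4: sp3.
C3 has 3 σ bonds, plus one π bond: steric number 3 → sp2.
C4 is sp: 2 σ bonds, plus two π bonds, 2 electron-density regions.
C5 is sp2: 3 σ bonds, plus one π bond, 3 electron-density regions.
C6 carries 3 σ bonds, plus one π bond, giving a steric number of 3, so it is sp2.
C7 has 3 σ bonds, plus one π bond: steric number 3 → sp2.
C8 (3 σ bonds, plus one π bond) has steric number 3: sp2.
C9 (3 σ bonds, plus one π bond) has steric number 3: sp2.

C1 sp3, C2 sp3, C3 sp2, C4 sp, C5 sp2, C6 sp2, C7 sp2, C8 sp2, C9 sp2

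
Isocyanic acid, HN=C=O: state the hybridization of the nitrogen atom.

sp2

The nitrogen atom has 2 σ bonds and 1 lone pair, plus one π bond: steric number 3 → sp2.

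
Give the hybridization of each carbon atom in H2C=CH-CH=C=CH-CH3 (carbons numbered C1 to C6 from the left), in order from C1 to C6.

C1 has 3 σ bonds, plus one π bond: steric number 3 → sp2.
C2 has 3 σ bonds, plus one π bond: steric number 3 → sp2.
C3 carries 3 σ bonds, plus one π bond, giving a steric number of 3, so it is sp2.
C4 — 2 σ bonds, plus two π bonds. Steric number 2, so sp.
C5: 3 σ bonds, plus one π bond — 3 electron domains, sp2.
C6 carries 4 σ bonds, giving a steric number of 4, so it is sp3.

C1 sp2, C2 sp2, C3 sp2, C4 sp, C5 sp2, C6 sp3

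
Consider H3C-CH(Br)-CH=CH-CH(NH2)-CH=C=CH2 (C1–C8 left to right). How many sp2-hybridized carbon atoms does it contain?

C1: sp3
C2: sp3
C3: sp2 ✓
C4: sp2 ✓
C5: sp3
C6: sp2 ✓
C7: sp
C8: sp2 ✓
C3, C4, C6, C8 → 4 sp2 carbons.

4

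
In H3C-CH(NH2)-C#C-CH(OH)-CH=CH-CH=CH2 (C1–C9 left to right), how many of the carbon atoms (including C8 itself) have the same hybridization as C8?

4

C8 is sp2 (one π bond).
C1: sp3
C2: sp3
C3: sp
C4: sp
C5: sp3
C6: sp2 ✓
C7: sp2 ✓
C8: sp2 ✓
C9: sp2 ✓
4 carbons are sp2.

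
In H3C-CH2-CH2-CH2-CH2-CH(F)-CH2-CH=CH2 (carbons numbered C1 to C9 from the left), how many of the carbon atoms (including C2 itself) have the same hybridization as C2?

C2 is sp3 (only σ bonds).
C1: sp3 ✓
C2: sp3 ✓
C3: sp3 ✓
C4: sp3 ✓
C5: sp3 ✓
C6: sp3 ✓
C7: sp3 ✓
C8: sp2
C9: sp2
7 carbons are sp3.

7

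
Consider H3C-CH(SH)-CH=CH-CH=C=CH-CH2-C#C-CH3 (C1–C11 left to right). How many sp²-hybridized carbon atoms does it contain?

4

C1: sp3
C2: sp3
C3: sp2 ✓
C4: sp2 ✓
C5: sp2 ✓
C6: sp
C7: sp2 ✓
C8: sp3
C9: sp
C10: sp
C11: sp3
C3, C4, C5, C7 → 4 sp2 carbons.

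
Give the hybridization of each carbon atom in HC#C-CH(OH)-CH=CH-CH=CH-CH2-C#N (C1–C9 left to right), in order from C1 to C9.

C1 (2 σ bonds, plus two π bonds) has steric number 2: sp.
C2 is sp: 2 σ bonds, plus two π bonds, 2 electron-density regions.
C3 (4 σ bonds) has steric number 4: sp3.
C4 — 3 σ bonds, plus one π bond. Steric number 3, so sp2.
C5 has 3 σ bonds, plus one π bond: steric number 3 → sp2.
C6: 3 σ bonds, plus one π bond; 3 regions of electron density → sp2.
C7 is sp2: 3 σ bonds, plus one π bond, 3 electron-density regions.
C8 carries 4 σ bonds, giving a steric number of 4, so it is sp3.
C9 has 2 σ bonds, plus two π bonds: steric number 2 → sp.

C1 sp, C2 sp, C3 sp3, C4 sp2, C5 sp2, C6 sp2, C7 sp2, C8 sp3, C9 sp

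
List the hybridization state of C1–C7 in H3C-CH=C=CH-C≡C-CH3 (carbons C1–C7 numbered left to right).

C1: 4 σ bonds — 4 electron domains, sp3.
C2: 3 σ bonds, plus one π bond — 3 electron domains, sp2.
C3 has 2 σ bonds, plus two π bonds: steric number 2 → sp.
C4 is sp2: 3 σ bonds, plus one π bond, 3 electron-density regions.
C5: 2 σ bonds, plus two π bonds; 2 regions of electron density → sp.
C6: 2 σ bonds, plus two π bonds; 2 regions of electron density → sp.
C7 (4 σ bonds) has steric number 4: sp3.

C1 sp3, C2 sp2, C3 sp, C4 sp2, C5 sp, C6 sp, C7 sp3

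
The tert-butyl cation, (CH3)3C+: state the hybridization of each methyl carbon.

sp^3

Each methyl carbon has 4 σ bonds: steric number 4 → sp3.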